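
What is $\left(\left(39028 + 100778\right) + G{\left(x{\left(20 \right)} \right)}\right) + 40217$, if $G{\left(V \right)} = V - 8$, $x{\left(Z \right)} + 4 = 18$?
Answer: $180029$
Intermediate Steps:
$x{\left(Z \right)} = 14$ ($x{\left(Z \right)} = -4 + 18 = 14$)
$G{\left(V \right)} = -8 + V$ ($G{\left(V \right)} = V - 8 = -8 + V$)
$\left(\left(39028 + 100778\right) + G{\left(x{\left(20 \right)} \right)}\right) + 40217 = \left(\left(39028 + 100778\right) + \left(-8 + 14\right)\right) + 40217 = \left(139806 + 6\right) + 40217 = 139812 + 40217 = 180029$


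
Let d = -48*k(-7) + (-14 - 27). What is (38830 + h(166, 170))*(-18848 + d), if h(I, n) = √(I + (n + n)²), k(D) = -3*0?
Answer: -733459870 - 18889*√115766 ≈ -7.3989e+8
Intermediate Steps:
k(D) = 0
h(I, n) = √(I + 4*n²) (h(I, n) = √(I + (2*n)²) = √(I + 4*n²))
d = -41 (d = -48*0 + (-14 - 27) = 0 - 41 = -41)
(38830 + h(166, 170))*(-18848 + d) = (38830 + √(166 + 4*170²))*(-18848 - 41) = (38830 + √(166 + 4*28900))*(-18889) = (38830 + √(166 + 115600))*(-18889) = (38830 + √115766)*(-18889) = -733459870 - 18889*√115766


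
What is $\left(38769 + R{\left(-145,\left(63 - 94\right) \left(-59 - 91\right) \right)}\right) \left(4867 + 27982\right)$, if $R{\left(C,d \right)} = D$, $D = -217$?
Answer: $1266394648$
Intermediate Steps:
$R{\left(C,d \right)} = -217$
$\left(38769 + R{\left(-145,\left(63 - 94\right) \left(-59 - 91\right) \right)}\right) \left(4867 + 27982\right) = \left(38769 - 217\right) \left(4867 + 27982\right) = 38552 \cdot 32849 = 1266394648$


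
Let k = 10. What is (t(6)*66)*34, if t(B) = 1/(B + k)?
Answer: 561/4 ≈ 140.25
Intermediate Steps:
t(B) = 1/(10 + B) (t(B) = 1/(B + 10) = 1/(10 + B))
(t(6)*66)*34 = (66/(10 + 6))*34 = (66/16)*34 = ((1/16)*66)*34 = (33/8)*34 = 561/4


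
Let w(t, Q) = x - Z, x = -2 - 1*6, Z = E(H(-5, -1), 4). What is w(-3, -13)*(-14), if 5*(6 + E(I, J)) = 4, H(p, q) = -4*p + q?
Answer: 196/5 ≈ 39.200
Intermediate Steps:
H(p, q) = q - 4*p
E(I, J) = -26/5 (E(I, J) = -6 + (⅕)*4 = -6 + ⅘ = -26/5)
Z = -26/5 ≈ -5.2000
x = -8 (x = -2 - 6 = -8)
w(t, Q) = -14/5 (w(t, Q) = -8 - 1*(-26/5) = -8 + 26/5 = -14/5)
w(-3, -13)*(-14) = -14/5*(-14) = 196/5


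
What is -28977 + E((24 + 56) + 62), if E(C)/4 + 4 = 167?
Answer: -28325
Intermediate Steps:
E(C) = 652 (E(C) = -16 + 4*167 = -16 + 668 = 652)
-28977 + E((24 + 56) + 62) = -28977 + 652 = -28325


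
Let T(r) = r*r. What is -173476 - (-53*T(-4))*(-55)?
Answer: -220116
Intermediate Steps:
T(r) = r²
-173476 - (-53*T(-4))*(-55) = -173476 - (-53*(-4)²)*(-55) = -173476 - (-53*16)*(-55) = -173476 - (-848)*(-55) = -173476 - 1*46640 = -173476 - 46640 = -220116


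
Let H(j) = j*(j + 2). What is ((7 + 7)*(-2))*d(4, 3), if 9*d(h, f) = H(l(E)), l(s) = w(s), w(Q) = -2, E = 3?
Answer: 0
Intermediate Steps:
l(s) = -2
H(j) = j*(2 + j)
d(h, f) = 0 (d(h, f) = (-2*(2 - 2))/9 = (-2*0)/9 = (1/9)*0 = 0)
((7 + 7)*(-2))*d(4, 3) = ((7 + 7)*(-2))*0 = (14*(-2))*0 = -28*0 = 0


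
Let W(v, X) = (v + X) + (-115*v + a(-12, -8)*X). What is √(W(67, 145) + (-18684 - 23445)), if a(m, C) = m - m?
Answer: I*√49622 ≈ 222.76*I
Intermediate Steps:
a(m, C) = 0
W(v, X) = X - 114*v (W(v, X) = (v + X) + (-115*v + 0*X) = (X + v) + (-115*v + 0) = (X + v) - 115*v = X - 114*v)
√(W(67, 145) + (-18684 - 23445)) = √((145 - 114*67) + (-18684 - 23445)) = √((145 - 7638) - 42129) = √(-7493 - 42129) = √(-49622) = I*√49622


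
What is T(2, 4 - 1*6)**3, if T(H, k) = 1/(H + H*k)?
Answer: -1/8 ≈ -0.12500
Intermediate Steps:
T(2, 4 - 1*6)**3 = (1/(2*(1 + (4 - 1*6))))**3 = (1/(2*(1 + (4 - 6))))**3 = (1/(2*(1 - 2)))**3 = ((1/2)/(-1))**3 = ((1/2)*(-1))**3 = (-1/2)**3 = -1/8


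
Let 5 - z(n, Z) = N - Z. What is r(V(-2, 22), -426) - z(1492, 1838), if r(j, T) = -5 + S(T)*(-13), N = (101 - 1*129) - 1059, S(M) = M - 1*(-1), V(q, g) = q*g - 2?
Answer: 2590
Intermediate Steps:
V(q, g) = -2 + g*q (V(q, g) = g*q - 2 = -2 + g*q)
S(M) = 1 + M (S(M) = M + 1 = 1 + M)
N = -1087 (N = (101 - 129) - 1059 = -28 - 1059 = -1087)
z(n, Z) = 1092 + Z (z(n, Z) = 5 - (-1087 - Z) = 5 + (1087 + Z) = 1092 + Z)
r(j, T) = -18 - 13*T (r(j, T) = -5 + (1 + T)*(-13) = -5 + (-13 - 13*T) = -18 - 13*T)
r(V(-2, 22), -426) - z(1492, 1838) = (-18 - 13*(-426)) - (1092 + 1838) = (-18 + 5538) - 1*2930 = 5520 - 2930 = 2590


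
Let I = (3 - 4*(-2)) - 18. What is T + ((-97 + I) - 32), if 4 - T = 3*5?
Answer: -147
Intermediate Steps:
I = -7 (I = (3 + 8) - 18 = 11 - 18 = -7)
T = -11 (T = 4 - 3*5 = 4 - 1*15 = 4 - 15 = -11)
T + ((-97 + I) - 32) = -11 + ((-97 - 7) - 32) = -11 + (-104 - 32) = -11 - 136 = -147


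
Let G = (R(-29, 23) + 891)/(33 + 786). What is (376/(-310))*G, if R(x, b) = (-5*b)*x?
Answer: -794488/126945 ≈ -6.2585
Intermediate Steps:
R(x, b) = -5*b*x
G = 4226/819 (G = (-5*23*(-29) + 891)/(33 + 786) = (3335 + 891)/819 = 4226*(1/819) = 4226/819 ≈ 5.1600)
(376/(-310))*G = (376/(-310))*(4226/819) = (376*(-1/310))*(4226/819) = -188/155*4226/819 = -794488/126945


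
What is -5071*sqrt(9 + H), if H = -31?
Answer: -5071*I*sqrt(22) ≈ -23785.0*I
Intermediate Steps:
-5071*sqrt(9 + H) = -5071*sqrt(9 - 31) = -5071*I*sqrt(22)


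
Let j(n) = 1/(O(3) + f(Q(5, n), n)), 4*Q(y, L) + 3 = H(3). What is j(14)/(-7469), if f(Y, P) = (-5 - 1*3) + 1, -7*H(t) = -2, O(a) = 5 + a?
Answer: -1/7469 ≈ -0.00013389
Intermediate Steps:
H(t) = 2/7 (H(t) = -⅐*(-2) = 2/7)
Q(y, L) = -19/28 (Q(y, L) = -¾ + (¼)*(2/7) = -¾ + 1/14 = -19/28)
f(Y, P) = -7 (f(Y, P) = (-5 - 3) + 1 = -8 + 1 = -7)
j(n) = 1 (j(n) = 1/((5 + 3) - 7) = 1/(8 - 7) = 1/1 = 1)
j(14)/(-7469) = 1/(-7469) = 1*(-1/7469) = -1/7469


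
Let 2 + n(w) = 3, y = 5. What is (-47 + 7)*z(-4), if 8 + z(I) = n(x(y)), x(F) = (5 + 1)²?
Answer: 280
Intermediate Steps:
x(F) = 36 (x(F) = 6² = 36)
n(w) = 1 (n(w) = -2 + 3 = 1)
z(I) = -7 (z(I) = -8 + 1 = -7)
(-47 + 7)*z(-4) = (-47 + 7)*(-7) = -40*(-7) = 280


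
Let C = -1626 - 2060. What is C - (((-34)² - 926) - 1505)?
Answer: -2411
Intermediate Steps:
C = -3686
C - (((-34)² - 926) - 1505) = -3686 - (((-34)² - 926) - 1505) = -3686 - ((1156 - 926) - 1505) = -3686 - (230 - 1505) = -3686 - 1*(-1275) = -3686 + 1275 = -2411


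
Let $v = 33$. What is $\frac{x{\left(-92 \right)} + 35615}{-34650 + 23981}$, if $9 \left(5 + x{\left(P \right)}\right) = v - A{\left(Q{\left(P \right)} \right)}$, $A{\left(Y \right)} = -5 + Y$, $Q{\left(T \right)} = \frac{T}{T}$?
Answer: $- \frac{320527}{96021} \approx -3.3381$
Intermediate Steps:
$Q{\left(T \right)} = 1$
$x{\left(P \right)} = - \frac{8}{9}$ ($x{\left(P \right)} = -5 + \frac{33 - \left(-5 + 1\right)}{9} = -5 + \frac{33 - -4}{9} = -5 + \frac{33 + 4}{9} = -5 + \frac{1}{9} \cdot 37 = -5 + \frac{37}{9} = - \frac{8}{9}$)
$\frac{x{\left(-92 \right)} + 35615}{-34650 + 23981} = \frac{- \frac{8}{9} + 35615}{-34650 + 23981} = \frac{320527}{9 \left(-10669\right)} = \frac{320527}{9} \left(- \frac{1}{10669}\right) = - \frac{320527}{96021}$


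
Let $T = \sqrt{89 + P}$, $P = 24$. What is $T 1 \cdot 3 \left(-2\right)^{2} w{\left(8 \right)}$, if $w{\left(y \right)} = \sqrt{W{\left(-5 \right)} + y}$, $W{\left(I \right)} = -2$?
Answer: $12 \sqrt{678} \approx 312.46$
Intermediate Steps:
$T = \sqrt{113}$ ($T = \sqrt{89 + 24} = \sqrt{113} \approx 10.63$)
$w{\left(y \right)} = \sqrt{-2 + y}$
$T 1 \cdot 3 \left(-2\right)^{2} w{\left(8 \right)} = \sqrt{113} \cdot 1 \cdot 3 \left(-2\right)^{2} \sqrt{-2 + 8} = \sqrt{113} \cdot 3 \cdot 4 \sqrt{6} = \sqrt{113} \cdot 12 \sqrt{6} = 12 \sqrt{113} \sqrt{6} = 12 \sqrt{678}$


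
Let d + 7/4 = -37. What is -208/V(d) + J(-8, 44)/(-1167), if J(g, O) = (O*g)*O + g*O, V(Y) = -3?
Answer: 96752/1167 ≈ 82.907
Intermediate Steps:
d = -155/4 (d = -7/4 - 37 = -155/4 ≈ -38.750)
J(g, O) = O*g + g*O**2 (J(g, O) = g*O**2 + O*g = O*g + g*O**2)
-208/V(d) + J(-8, 44)/(-1167) = -208/(-3) + (44*(-8)*(1 + 44))/(-1167) = -208*(-1/3) + (44*(-8)*45)*(-1/1167) = 208/3 - 15840*(-1/1167) = 208/3 + 5280/389 = 96752/1167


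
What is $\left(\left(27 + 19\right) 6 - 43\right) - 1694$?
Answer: $-1461$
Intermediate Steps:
$\left(\left(27 + 19\right) 6 - 43\right) - 1694 = \left(46 \cdot 6 - 43\right) - 1694 = \left(276 - 43\right) - 1694 = 233 - 1694 = -1461$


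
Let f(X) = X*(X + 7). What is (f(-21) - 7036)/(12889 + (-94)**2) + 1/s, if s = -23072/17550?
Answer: -268412587/250619600 ≈ -1.0710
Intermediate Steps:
s = -11536/8775 (s = -23072*1/17550 = -11536/8775 ≈ -1.3146)
f(X) = X*(7 + X)
(f(-21) - 7036)/(12889 + (-94)**2) + 1/s = (-21*(7 - 21) - 7036)/(12889 + (-94)**2) + 1/(-11536/8775) = (-21*(-14) - 7036)/(12889 + 8836) - 8775/11536 = (294 - 7036)/21725 - 8775/11536 = -6742*1/21725 - 8775/11536 = -6742/21725 - 8775/11536 = -268412587/250619600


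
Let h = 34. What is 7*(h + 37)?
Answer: 497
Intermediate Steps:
7*(h + 37) = 7*(34 + 37) = 7*71 = 497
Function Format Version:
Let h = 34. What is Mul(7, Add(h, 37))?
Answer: 497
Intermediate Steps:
Mul(7, Add(h, 37)) = Mul(7, Add(34, 37)) = Mul(7, 71) = 497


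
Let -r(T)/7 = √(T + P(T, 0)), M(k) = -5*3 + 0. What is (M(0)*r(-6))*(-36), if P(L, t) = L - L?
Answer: -3780*I*√6 ≈ -9259.1*I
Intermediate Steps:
P(L, t) = 0
M(k) = -15 (M(k) = -15 + 0 = -15)
r(T) = -7*√T (r(T) = -7*√(T + 0) = -7*√T)
(M(0)*r(-6))*(-36) = -(-105)*√(-6)*(-36) = -(-105)*I*√6*(-36) = (105*I*√6)*(-36) = -3780*I*√6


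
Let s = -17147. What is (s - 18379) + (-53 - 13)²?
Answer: -31170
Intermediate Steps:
(s - 18379) + (-53 - 13)² = (-17147 - 18379) + (-53 - 13)² = -35526 + (-66)² = -35526 + 4356 = -31170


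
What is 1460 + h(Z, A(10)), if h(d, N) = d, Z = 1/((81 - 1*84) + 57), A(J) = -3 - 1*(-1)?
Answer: 78841/54 ≈ 1460.0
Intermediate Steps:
A(J) = -2 (A(J) = -3 + 1 = -2)
Z = 1/54 (Z = 1/((81 - 84) + 57) = 1/(-3 + 57) = 1/54 ≈ 0.018519)
1460 + h(Z, A(10)) = 1460 + 1/54 = 78841/54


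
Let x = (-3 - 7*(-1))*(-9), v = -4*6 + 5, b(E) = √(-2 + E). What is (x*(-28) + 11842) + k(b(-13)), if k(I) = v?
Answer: 12831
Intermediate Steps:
v = -19 (v = -24 + 5 = -19)
k(I) = -19
x = -36 (x = (-3 + 7)*(-9) = 4*(-9) = -36)
(x*(-28) + 11842) + k(b(-13)) = (-36*(-28) + 11842) - 19 = (1008 + 11842) - 19 = 12850 - 19 = 12831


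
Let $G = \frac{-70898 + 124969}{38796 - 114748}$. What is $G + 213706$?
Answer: $\frac{16231344041}{75952} \approx 2.1371 \cdot 10^{5}$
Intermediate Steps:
$G = - \frac{54071}{75952}$ ($G = \frac{54071}{-75952} = 54071 \left(- \frac{1}{75952}\right) = - \frac{54071}{75952} \approx -0.71191$)
$G + 213706 = - \frac{54071}{75952} + 213706 = \frac{16231344041}{75952}$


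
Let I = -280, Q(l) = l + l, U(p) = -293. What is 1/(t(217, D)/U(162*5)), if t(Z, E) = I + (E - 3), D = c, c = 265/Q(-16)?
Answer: 9376/9321 ≈ 1.0059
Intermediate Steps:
Q(l) = 2*l
c = -265/32 (c = 265/((2*(-16))) = 265/(-32) = 265*(-1/32) = -265/32 ≈ -8.2813)
D = -265/32 ≈ -8.2813
t(Z, E) = -283 + E (t(Z, E) = -280 + (E - 3) = -280 + (-3 + E) = -283 + E)
1/(t(217, D)/U(162*5)) = 1/((-283 - 265/32)/(-293)) = 1/(-9321/32*(-1/293)) = 1/(9321/9376) = 9376/9321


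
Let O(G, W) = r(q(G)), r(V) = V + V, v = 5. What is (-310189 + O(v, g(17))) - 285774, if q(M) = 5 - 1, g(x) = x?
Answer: -595955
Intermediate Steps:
q(M) = 4
r(V) = 2*V
O(G, W) = 8 (O(G, W) = 2*4 = 8)
(-310189 + O(v, g(17))) - 285774 = (-310189 + 8) - 285774 = -310181 - 285774 = -595955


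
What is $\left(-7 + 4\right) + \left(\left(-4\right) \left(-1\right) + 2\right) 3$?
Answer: $15$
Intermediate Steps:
$\left(-7 + 4\right) + \left(\left(-4\right) \left(-1\right) + 2\right) 3 = -3 + \left(4 + 2\right) 3 = -3 + 6 \cdot 3 = -3 + 18 = 15$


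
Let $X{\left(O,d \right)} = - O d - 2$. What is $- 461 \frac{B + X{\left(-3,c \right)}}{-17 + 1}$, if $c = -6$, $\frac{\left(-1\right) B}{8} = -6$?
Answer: $\frac{3227}{4} \approx 806.75$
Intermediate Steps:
$B = 48$ ($B = \left(-8\right) \left(-6\right) = 48$)
$X{\left(O,d \right)} = -2 - O d$ ($X{\left(O,d \right)} = - O d - 2 = -2 - O d$)
$- 461 \frac{B + X{\left(-3,c \right)}}{-17 + 1} = - 461 \frac{48 - \left(2 - -18\right)}{-17 + 1} = - 461 \frac{48 - 20}{-16} = - 461 \left(48 - 20\right) \left(- \frac{1}{16}\right) = - 461 \cdot 28 \left(- \frac{1}{16}\right) = \left(-461\right) \left(- \frac{7}{4}\right) = \frac{3227}{4}$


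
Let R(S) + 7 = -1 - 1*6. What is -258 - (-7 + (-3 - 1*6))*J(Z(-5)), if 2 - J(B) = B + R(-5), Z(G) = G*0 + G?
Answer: 78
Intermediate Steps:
R(S) = -14 (R(S) = -7 + (-1 - 1*6) = -7 + (-1 - 6) = -7 - 7 = -14)
Z(G) = G (Z(G) = 0 + G = G)
J(B) = 16 - B (J(B) = 2 - (B - 14) = 2 - (-14 + B) = 2 + (14 - B) = 16 - B)
-258 - (-7 + (-3 - 1*6))*J(Z(-5)) = -258 - (-7 + (-3 - 1*6))*(16 - 1*(-5)) = -258 - (-7 + (-3 - 6))*(16 + 5) = -258 - (-7 - 9)*21 = -258 - (-16)*21 = -258 - 1*(-336) = -258 + 336 = 78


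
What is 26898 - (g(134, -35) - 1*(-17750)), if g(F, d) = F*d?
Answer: 13838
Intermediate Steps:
26898 - (g(134, -35) - 1*(-17750)) = 26898 - (134*(-35) - 1*(-17750)) = 26898 - (-4690 + 17750) = 26898 - 1*13060 = 26898 - 13060 = 13838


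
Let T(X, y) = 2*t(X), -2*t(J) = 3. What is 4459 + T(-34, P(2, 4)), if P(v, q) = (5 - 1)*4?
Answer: 4456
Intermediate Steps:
P(v, q) = 16 (P(v, q) = 4*4 = 16)
t(J) = -3/2 (t(J) = -½*3 = -3/2)
T(X, y) = -3 (T(X, y) = 2*(-3/2) = -3)
4459 + T(-34, P(2, 4)) = 4459 - 3 = 4456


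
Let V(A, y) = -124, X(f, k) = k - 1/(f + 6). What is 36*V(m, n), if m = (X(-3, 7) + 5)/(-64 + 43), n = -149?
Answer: -4464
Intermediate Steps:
X(f, k) = k - 1/(6 + f)
m = -5/9 (m = ((-1 + 6*7 - 3*7)/(6 - 3) + 5)/(-64 + 43) = ((-1 + 42 - 21)/3 + 5)/(-21) = ((1/3)*20 + 5)*(-1/21) = (20/3 + 5)*(-1/21) = (35/3)*(-1/21) = -5/9 ≈ -0.55556)
36*V(m, n) = 36*(-124) = -4464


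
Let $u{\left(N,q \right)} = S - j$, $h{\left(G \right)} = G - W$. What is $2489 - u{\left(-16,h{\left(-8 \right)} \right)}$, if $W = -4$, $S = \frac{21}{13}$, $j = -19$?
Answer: $\frac{32089}{13} \approx 2468.4$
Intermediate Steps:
$S = \frac{21}{13}$ ($S = 21 \cdot \frac{1}{13} = \frac{21}{13} \approx 1.6154$)
$h{\left(G \right)} = 4 + G$ ($h{\left(G \right)} = G - -4 = G + 4 = 4 + G$)
$u{\left(N,q \right)} = \frac{268}{13}$ ($u{\left(N,q \right)} = \frac{21}{13} - -19 = \frac{21}{13} + 19 = \frac{268}{13}$)
$2489 - u{\left(-16,h{\left(-8 \right)} \right)} = 2489 - \frac{268}{13} = \frac{32089}{13}$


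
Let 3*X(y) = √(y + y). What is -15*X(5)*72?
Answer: -360*√10 ≈ -1138.4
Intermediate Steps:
X(y) = √2*√y/3 (X(y) = √(y + y)/3 = √(2*y)/3 = (√2*√y)/3 = √2*√y/3)
-15*X(5)*72 = -5*√2*√5*72 = -5*√10*72 = -360*√10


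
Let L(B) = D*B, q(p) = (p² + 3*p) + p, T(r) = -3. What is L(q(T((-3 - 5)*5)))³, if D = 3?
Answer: -729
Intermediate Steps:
q(p) = p² + 4*p
L(B) = 3*B
L(q(T((-3 - 5)*5)))³ = (3*(-3*(4 - 3)))³ = (3*(-3*1))³ = (3*(-3))³ = (-9)³ = -729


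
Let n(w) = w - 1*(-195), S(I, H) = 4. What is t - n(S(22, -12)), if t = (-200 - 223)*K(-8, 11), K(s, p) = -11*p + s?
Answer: 54368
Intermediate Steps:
K(s, p) = s - 11*p
n(w) = 195 + w (n(w) = w + 195 = 195 + w)
t = 54567 (t = (-200 - 223)*(-8 - 11*11) = -423*(-8 - 121) = -423*(-129) = 54567)
t - n(S(22, -12)) = 54567 - (195 + 4) = 54567 - 1*199 = 54567 - 199 = 54368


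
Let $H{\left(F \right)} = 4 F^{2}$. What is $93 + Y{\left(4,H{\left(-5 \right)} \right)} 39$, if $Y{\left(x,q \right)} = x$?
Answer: $249$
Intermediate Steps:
$93 + Y{\left(4,H{\left(-5 \right)} \right)} 39 = 93 + 4 \cdot 39 = 93 + 156 = 249$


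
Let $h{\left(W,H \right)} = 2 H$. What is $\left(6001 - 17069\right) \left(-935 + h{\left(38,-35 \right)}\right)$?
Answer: $11123340$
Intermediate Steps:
$\left(6001 - 17069\right) \left(-935 + h{\left(38,-35 \right)}\right) = \left(6001 - 17069\right) \left(-935 + 2 \left(-35\right)\right) = - 11068 \left(-935 - 70\right) = \left(-11068\right) \left(-1005\right) = 11123340$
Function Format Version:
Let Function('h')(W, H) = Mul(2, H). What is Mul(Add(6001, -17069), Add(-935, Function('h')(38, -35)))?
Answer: 11123340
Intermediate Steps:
Mul(Add(6001, -17069), Add(-935, Function('h')(38, -35))) = Mul(Add(6001, -17069), Add(-935, Mul(2, -35))) = Mul(-11068, Add(-935, -70)) = Mul(-11068, -1005) = 11123340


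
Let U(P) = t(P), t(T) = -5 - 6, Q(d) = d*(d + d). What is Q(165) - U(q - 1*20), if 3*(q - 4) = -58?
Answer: 54461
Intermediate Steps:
Q(d) = 2*d**2 (Q(d) = d*(2*d) = 2*d**2)
q = -46/3 (q = 4 + (1/3)*(-58) = 4 - 58/3 = -46/3 ≈ -15.333)
t(T) = -11
U(P) = -11
Q(165) - U(q - 1*20) = 2*165**2 - 1*(-11) = 2*27225 + 11 = 54450 + 11 = 54461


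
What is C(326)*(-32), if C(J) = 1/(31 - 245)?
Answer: 16/107 ≈ 0.14953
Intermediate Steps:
C(J) = -1/214 (C(J) = 1/(-214) = -1/214)
C(326)*(-32) = -1/214*(-32) = 16/107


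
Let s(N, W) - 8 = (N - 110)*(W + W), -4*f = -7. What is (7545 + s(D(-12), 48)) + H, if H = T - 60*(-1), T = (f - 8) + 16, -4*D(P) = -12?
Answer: -10597/4 ≈ -2649.3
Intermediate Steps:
f = 7/4 (f = -¼*(-7) = 7/4 ≈ 1.7500)
D(P) = 3 (D(P) = -¼*(-12) = 3)
T = 39/4 (T = (7/4 - 8) + 16 = -25/4 + 16 = 39/4 ≈ 9.7500)
s(N, W) = 8 + 2*W*(-110 + N) (s(N, W) = 8 + (N - 110)*(W + W) = 8 + (-110 + N)*(2*W) = 8 + 2*W*(-110 + N))
H = 279/4 (H = 39/4 - 60*(-1) = 39/4 + 60 = 279/4 ≈ 69.750)
(7545 + s(D(-12), 48)) + H = (7545 + (8 - 220*48 + 2*3*48)) + 279/4 = (7545 + (8 - 10560 + 288)) + 279/4 = (7545 - 10264) + 279/4 = -2719 + 279/4 = -10597/4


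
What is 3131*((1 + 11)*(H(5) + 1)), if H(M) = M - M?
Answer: 37572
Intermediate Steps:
H(M) = 0
3131*((1 + 11)*(H(5) + 1)) = 3131*((1 + 11)*(0 + 1)) = 3131*(12*1) = 3131*12 = 37572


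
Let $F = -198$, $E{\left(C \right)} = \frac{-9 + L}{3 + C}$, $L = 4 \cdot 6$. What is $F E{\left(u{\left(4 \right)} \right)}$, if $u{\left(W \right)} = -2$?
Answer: $-2970$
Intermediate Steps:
$L = 24$
$E{\left(C \right)} = \frac{15}{3 + C}$ ($E{\left(C \right)} = \frac{-9 + 24}{3 + C} = \frac{15}{3 + C}$)
$F E{\left(u{\left(4 \right)} \right)} = - 198 \frac{15}{3 - 2} = - 198 \cdot \frac{15}{1} = - 198 \cdot 15 \cdot 1 = \left(-198\right) 15 = -2970$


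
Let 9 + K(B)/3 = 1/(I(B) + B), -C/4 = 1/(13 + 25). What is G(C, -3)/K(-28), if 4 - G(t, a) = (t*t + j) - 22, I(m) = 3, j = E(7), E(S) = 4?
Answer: -33075/40793 ≈ -0.81080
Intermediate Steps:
j = 4
C = -2/19 (C = -4/(13 + 25) = -4/38 = -4*1/38 = -2/19 ≈ -0.10526)
G(t, a) = 22 - t² (G(t, a) = 4 - ((t*t + 4) - 22) = 4 - ((t² + 4) - 22) = 4 - ((4 + t²) - 22) = 4 - (-18 + t²) = 4 + (18 - t²) = 22 - t²)
K(B) = -27 + 3/(3 + B)
G(C, -3)/K(-28) = (22 - (-2/19)²)/((3*(-26 - 9*(-28))/(3 - 28))) = (22 - 1*4/361)/((3*(-26 + 252)/(-25))) = (22 - 4/361)/((3*(-1/25)*226)) = 7938/(361*(-678/25)) = (7938/361)*(-25/678) = -33075/40793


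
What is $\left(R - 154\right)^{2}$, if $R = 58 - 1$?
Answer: $9409$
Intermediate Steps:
$R = 57$ ($R = 58 - 1 = 57$)
$\left(R - 154\right)^{2} = \left(57 - 154\right)^{2} = \left(-97\right)^{2} = 9409$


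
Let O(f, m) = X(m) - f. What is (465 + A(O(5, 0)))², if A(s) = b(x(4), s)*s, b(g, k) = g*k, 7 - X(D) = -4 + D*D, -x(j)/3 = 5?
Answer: 5625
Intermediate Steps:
x(j) = -15 (x(j) = -3*5 = -15)
X(D) = 11 - D² (X(D) = 7 - (-4 + D*D) = 7 - (-4 + D²) = 7 + (4 - D²) = 11 - D²)
O(f, m) = 11 - f - m² (O(f, m) = (11 - m²) - f = 11 - f - m²)
A(s) = -15*s² (A(s) = (-15*s)*s = -15*s²)
(465 + A(O(5, 0)))² = (465 - 15*(11 - 1*5 - 1*0²)²)² = (465 - 15*(11 - 5 - 1*0)²)² = (465 - 15*(11 - 5 + 0)²)² = (465 - 15*6²)² = (465 - 15*36)² = (465 - 540)² = (-75)² = 5625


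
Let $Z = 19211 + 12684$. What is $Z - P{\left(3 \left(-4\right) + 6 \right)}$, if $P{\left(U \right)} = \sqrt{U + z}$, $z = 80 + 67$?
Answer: $31895 - \sqrt{141} \approx 31883.0$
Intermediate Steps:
$z = 147$
$P{\left(U \right)} = \sqrt{147 + U}$ ($P{\left(U \right)} = \sqrt{U + 147} = \sqrt{147 + U}$)
$Z = 31895$
$Z - P{\left(3 \left(-4\right) + 6 \right)} = 31895 - \sqrt{147 + \left(3 \left(-4\right) + 6\right)} = 31895 - \sqrt{147 + \left(-12 + 6\right)} = 31895 - \sqrt{147 - 6} = 31895 - \sqrt{141}$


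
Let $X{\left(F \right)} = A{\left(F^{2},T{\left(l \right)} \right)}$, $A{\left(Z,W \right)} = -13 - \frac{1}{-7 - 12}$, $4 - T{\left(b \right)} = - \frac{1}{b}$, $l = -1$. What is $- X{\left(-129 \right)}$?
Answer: $\frac{246}{19} \approx 12.947$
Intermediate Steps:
$T{\left(b \right)} = 4 + \frac{1}{b}$ ($T{\left(b \right)} = 4 - - \frac{1}{b} = 4 + \frac{1}{b}$)
$A{\left(Z,W \right)} = - \frac{246}{19}$ ($A{\left(Z,W \right)} = -13 - \frac{1}{-19} = -13 - - \frac{1}{19} = -13 + \frac{1}{19} = - \frac{246}{19}$)
$X{\left(F \right)} = - \frac{246}{19}$
$- X{\left(-129 \right)} = \left(-1\right) \left(- \frac{246}{19}\right) = \frac{246}{19}$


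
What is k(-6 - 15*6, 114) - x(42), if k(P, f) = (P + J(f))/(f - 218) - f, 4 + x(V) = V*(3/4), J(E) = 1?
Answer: -14621/104 ≈ -140.59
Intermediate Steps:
x(V) = -4 + 3*V/4 (x(V) = -4 + V*(3/4) = -4 + 3*V/4)
k(P, f) = -f + (1 + P)/(-218 + f) (k(P, f) = (P + 1)/(f - 218) - f = (1 + P)/(-218 + f) - f = -f + (1 + P)/(-218 + f))
k(-6 - 15*6, 114) - x(42) = (1 + (-6 - 15*6) - 1*114**2 + 218*114)/(-218 + 114) - (-4 + (3/4)*42) = (1 + (-6 - 3*30) - 1*12996 + 24852)/(-104) - (-4 + 63/2) = -(1 + (-6 - 90) - 12996 + 24852)/104 - 1*55/2 = -(1 - 96 - 12996 + 24852)/104 - 55/2 = -1/104*11761 - 55/2 = -11761/104 - 55/2 = -14621/104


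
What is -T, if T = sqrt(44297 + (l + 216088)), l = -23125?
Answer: -2*sqrt(59315) ≈ -487.09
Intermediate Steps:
T = 2*sqrt(59315) (T = sqrt(44297 + (-23125 + 216088)) = sqrt(44297 + 192963) = sqrt(237260) = 2*sqrt(59315) ≈ 487.09)
-T = -2*sqrt(59315)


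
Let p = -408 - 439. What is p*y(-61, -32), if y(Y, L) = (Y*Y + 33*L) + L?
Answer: -2230151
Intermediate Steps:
p = -847
y(Y, L) = Y² + 34*L (y(Y, L) = (Y² + 33*L) + L = Y² + 34*L)
p*y(-61, -32) = -847*((-61)² + 34*(-32)) = -847*(3721 - 1088) = -847*2633 = -2230151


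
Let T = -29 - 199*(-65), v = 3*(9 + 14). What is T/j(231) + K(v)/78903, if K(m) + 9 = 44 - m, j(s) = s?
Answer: 30858008/552321 ≈ 55.870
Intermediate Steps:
v = 69 (v = 3*23 = 69)
K(m) = 35 - m (K(m) = -9 + (44 - m) = 35 - m)
T = 12906 (T = -29 + 12935 = 12906)
T/j(231) + K(v)/78903 = 12906/231 + (35 - 1*69)/78903 = 12906*(1/231) + (35 - 69)*(1/78903) = 4302/77 - 34*1/78903 = 4302/77 - 34/78903 = 30858008/552321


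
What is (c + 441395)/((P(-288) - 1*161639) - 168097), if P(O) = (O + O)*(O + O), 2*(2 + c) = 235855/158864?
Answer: 140243150959/648165120 ≈ 216.37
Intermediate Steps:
c = -399601/317728 (c = -2 + (235855/158864)/2 = -2 + (235855*(1/158864))/2 = -2 + (½)*(235855/158864) = -2 + 235855/317728 = -399601/317728 ≈ -1.2577)
P(O) = 4*O² (P(O) = (2*O)*(2*O) = 4*O²)
(c + 441395)/((P(-288) - 1*161639) - 168097) = (-399601/317728 + 441395)/((4*(-288)² - 1*161639) - 168097) = 140243150959/(317728*((4*82944 - 161639) - 168097)) = 140243150959/(317728*((331776 - 161639) - 168097)) = 140243150959/(317728*(170137 - 168097)) = (140243150959/317728)/2040 = (140243150959/317728)*(1/2040) = 140243150959/648165120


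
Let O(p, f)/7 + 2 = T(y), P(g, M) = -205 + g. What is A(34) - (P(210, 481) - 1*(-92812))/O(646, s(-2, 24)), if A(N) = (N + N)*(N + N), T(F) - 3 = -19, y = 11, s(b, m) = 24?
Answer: 75049/14 ≈ 5360.6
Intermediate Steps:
T(F) = -16 (T(F) = 3 - 19 = -16)
A(N) = 4*N**2 (A(N) = (2*N)*(2*N) = 4*N**2)
O(p, f) = -126 (O(p, f) = -14 + 7*(-16) = -14 - 112 = -126)
A(34) - (P(210, 481) - 1*(-92812))/O(646, s(-2, 24)) = 4*34**2 - ((-205 + 210) - 1*(-92812))/(-126) = 4*1156 - (5 + 92812)*(-1)/126 = 4624 - 92817*(-1)/126 = 4624 - 1*(-10313/14) = 4624 + 10313/14 = 75049/14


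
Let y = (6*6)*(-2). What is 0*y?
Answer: 0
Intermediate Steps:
y = -72 (y = 36*(-2) = -72)
0*y = 0*(-72) = 0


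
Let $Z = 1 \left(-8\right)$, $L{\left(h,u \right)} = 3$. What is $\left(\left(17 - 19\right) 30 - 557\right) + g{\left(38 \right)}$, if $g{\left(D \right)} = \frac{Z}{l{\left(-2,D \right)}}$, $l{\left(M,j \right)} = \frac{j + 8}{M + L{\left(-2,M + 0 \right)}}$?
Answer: $- \frac{14195}{23} \approx -617.17$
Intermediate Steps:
$l{\left(M,j \right)} = \frac{8 + j}{3 + M}$ ($l{\left(M,j \right)} = \frac{j + 8}{M + 3} = \frac{8 + j}{3 + M}$)
$Z = -8$
$g{\left(D \right)} = - \frac{8}{8 + D}$ ($g{\left(D \right)} = - \frac{8}{\frac{1}{3 - 2} \left(8 + D\right)} = - \frac{8}{1^{-1} \left(8 + D\right)} = - \frac{8}{1 \left(8 + D\right)} = - \frac{8}{8 + D}$)
$\left(\left(17 - 19\right) 30 - 557\right) + g{\left(38 \right)} = \left(\left(17 - 19\right) 30 - 557\right) - \frac{8}{8 + 38} = \left(\left(-2\right) 30 - 557\right) - \frac{8}{46} = \left(-60 - 557\right) - \frac{4}{23} = -617 - \frac{4}{23} = - \frac{14195}{23}$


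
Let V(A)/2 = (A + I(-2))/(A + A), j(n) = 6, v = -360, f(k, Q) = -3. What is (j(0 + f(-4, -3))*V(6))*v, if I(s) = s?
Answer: -1440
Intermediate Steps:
V(A) = (-2 + A)/A (V(A) = 2*((A - 2)/(A + A)) = 2*((-2 + A)/((2*A))) = 2*((-2 + A)*(1/(2*A))) = 2*((-2 + A)/(2*A)) = (-2 + A)/A)
(j(0 + f(-4, -3))*V(6))*v = (6*((-2 + 6)/6))*(-360) = (6*((1/6)*4))*(-360) = (6*(2/3))*(-360) = 4*(-360) = -1440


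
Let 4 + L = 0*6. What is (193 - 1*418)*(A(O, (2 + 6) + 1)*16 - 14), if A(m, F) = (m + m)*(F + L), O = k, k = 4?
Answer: -140850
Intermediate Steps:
O = 4
L = -4 (L = -4 + 0*6 = -4 + 0 = -4)
A(m, F) = 2*m*(-4 + F) (A(m, F) = (m + m)*(F - 4) = (2*m)*(-4 + F) = 2*m*(-4 + F))
(193 - 1*418)*(A(O, (2 + 6) + 1)*16 - 14) = (193 - 1*418)*((2*4*(-4 + ((2 + 6) + 1)))*16 - 14) = (193 - 418)*((2*4*(-4 + (8 + 1)))*16 - 14) = -225*((2*4*(-4 + 9))*16 - 14) = -225*((2*4*5)*16 - 14) = -225*(40*16 - 14) = -225*(640 - 14) = -225*626 = -140850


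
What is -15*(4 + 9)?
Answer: -195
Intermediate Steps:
-15*(4 + 9) = -15*13 = -195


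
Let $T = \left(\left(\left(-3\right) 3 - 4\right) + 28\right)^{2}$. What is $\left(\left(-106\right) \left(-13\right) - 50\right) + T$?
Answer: $1553$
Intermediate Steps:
$T = 225$ ($T = \left(\left(-9 - 4\right) + 28\right)^{2} = \left(-13 + 28\right)^{2} = 15^{2} = 225$)
$\left(\left(-106\right) \left(-13\right) - 50\right) + T = \left(\left(-106\right) \left(-13\right) - 50\right) + 225 = \left(1378 - 50\right) + 225 = 1328 + 225 = 1553$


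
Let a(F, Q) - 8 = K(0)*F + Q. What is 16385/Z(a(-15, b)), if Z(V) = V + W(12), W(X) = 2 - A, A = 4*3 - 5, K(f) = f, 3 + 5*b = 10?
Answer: 81925/22 ≈ 3723.9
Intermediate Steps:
b = 7/5 (b = -⅗ + (⅕)*10 = -⅗ + 2 = 7/5 ≈ 1.4000)
A = 7 (A = 12 - 5 = 7)
W(X) = -5 (W(X) = 2 - 1*7 = 2 - 7 = -5)
a(F, Q) = 8 + Q (a(F, Q) = 8 + (0*F + Q) = 8 + (0 + Q) = 8 + Q)
Z(V) = -5 + V (Z(V) = V - 5 = -5 + V)
16385/Z(a(-15, b)) = 16385/(-5 + (8 + 7/5)) = 16385/(-5 + 47/5) = 16385/(22/5) = 16385*(5/22) = 81925/22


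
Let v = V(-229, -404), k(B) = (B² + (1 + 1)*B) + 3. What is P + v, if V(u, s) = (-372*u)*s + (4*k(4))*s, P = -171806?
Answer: -34631390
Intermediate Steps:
k(B) = 3 + B² + 2*B (k(B) = (B² + 2*B) + 3 = 3 + B² + 2*B)
V(u, s) = 108*s - 372*s*u (V(u, s) = (-372*u)*s + (4*(3 + 4² + 2*4))*s = -372*s*u + (4*(3 + 16 + 8))*s = -372*s*u + (4*27)*s = -372*s*u + 108*s = 108*s - 372*s*u)
v = -34459584 (v = 12*(-404)*(9 - 31*(-229)) = 12*(-404)*(9 + 7099) = 12*(-404)*7108 = -34459584)
P + v = -171806 - 34459584 = -34631390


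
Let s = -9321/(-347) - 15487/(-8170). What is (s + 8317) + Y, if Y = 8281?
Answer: 47136690579/2834990 ≈ 16627.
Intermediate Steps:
s = 81526559/2834990 (s = -9321*(-1/347) - 15487*(-1/8170) = 9321/347 + 15487/8170 = 81526559/2834990 ≈ 28.757)
(s + 8317) + Y = (81526559/2834990 + 8317) + 8281 = 23660138389/2834990 + 8281 = 47136690579/2834990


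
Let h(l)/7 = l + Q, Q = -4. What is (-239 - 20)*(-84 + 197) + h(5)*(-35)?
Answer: -29512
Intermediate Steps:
h(l) = -28 + 7*l (h(l) = 7*(l - 4) = 7*(-4 + l) = -28 + 7*l)
(-239 - 20)*(-84 + 197) + h(5)*(-35) = (-239 - 20)*(-84 + 197) + (-28 + 7*5)*(-35) = -259*113 + (-28 + 35)*(-35) = -29267 + 7*(-35) = -29267 - 245 = -29512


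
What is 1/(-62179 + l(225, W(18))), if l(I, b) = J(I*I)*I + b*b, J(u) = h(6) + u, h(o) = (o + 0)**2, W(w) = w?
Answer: 1/11336870 ≈ 8.8208e-8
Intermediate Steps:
h(o) = o**2
J(u) = 36 + u (J(u) = 6**2 + u = 36 + u)
l(I, b) = b**2 + I*(36 + I**2) (l(I, b) = (36 + I*I)*I + b*b = (36 + I**2)*I + b**2 = I*(36 + I**2) + b**2 = b**2 + I*(36 + I**2))
1/(-62179 + l(225, W(18))) = 1/(-62179 + (18**2 + 225*(36 + 225**2))) = 1/(-62179 + (324 + 225*(36 + 50625))) = 1/(-62179 + (324 + 225*50661)) = 1/(-62179 + (324 + 11398725)) = 1/(-62179 + 11399049) = 1/11336870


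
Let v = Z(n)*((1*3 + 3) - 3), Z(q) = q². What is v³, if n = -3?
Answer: 19683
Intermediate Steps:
v = 27 (v = (-3)²*((1*3 + 3) - 3) = 9*((3 + 3) - 3) = 9*(6 - 3) = 9*3 = 27)
v³ = 27³ = 19683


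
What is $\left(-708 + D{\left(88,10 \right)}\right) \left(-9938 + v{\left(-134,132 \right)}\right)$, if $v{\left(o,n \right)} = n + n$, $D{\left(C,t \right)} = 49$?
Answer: $6375166$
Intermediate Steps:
$v{\left(o,n \right)} = 2 n$
$\left(-708 + D{\left(88,10 \right)}\right) \left(-9938 + v{\left(-134,132 \right)}\right) = \left(-708 + 49\right) \left(-9938 + 2 \cdot 132\right) = - 659 \left(-9938 + 264\right) = \left(-659\right) \left(-9674\right) = 6375166$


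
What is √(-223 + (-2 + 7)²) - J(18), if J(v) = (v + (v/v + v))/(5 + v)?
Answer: -37/23 + 3*I*√22 ≈ -1.6087 + 14.071*I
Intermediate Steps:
J(v) = (1 + 2*v)/(5 + v) (J(v) = (v + (1 + v))/(5 + v) = (1 + 2*v)/(5 + v))
√(-223 + (-2 + 7)²) - J(18) = √(-223 + (-2 + 7)²) - (1 + 2*18)/(5 + 18) = √(-223 + 5²) - (1 + 36)/23 = √(-223 + 25) - 37/23 = √(-198) - 1*37/23 = 3*I*√22 - 37/23 = -37/23 + 3*I*√22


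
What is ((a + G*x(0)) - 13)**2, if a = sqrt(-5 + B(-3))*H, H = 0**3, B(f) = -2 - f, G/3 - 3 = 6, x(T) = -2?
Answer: 4489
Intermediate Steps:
G = 27 (G = 9 + 3*6 = 9 + 18 = 27)
H = 0
a = 0 (a = sqrt(-5 + (-2 - 1*(-3)))*0 = sqrt(-5 + (-2 + 3))*0 = sqrt(-5 + 1)*0 = sqrt(-4)*0 = (2*I)*0 = 0)
((a + G*x(0)) - 13)**2 = ((0 + 27*(-2)) - 13)**2 = ((0 - 54) - 13)**2 = (-54 - 13)**2 = (-67)**2 = 4489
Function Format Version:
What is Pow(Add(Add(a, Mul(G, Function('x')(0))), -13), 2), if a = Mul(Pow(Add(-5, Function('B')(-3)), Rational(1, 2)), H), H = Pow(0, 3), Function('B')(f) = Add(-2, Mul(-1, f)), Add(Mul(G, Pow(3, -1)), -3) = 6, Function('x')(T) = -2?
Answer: 4489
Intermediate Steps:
G = 27 (G = Add(9, Mul(3, 6)) = Add(9, 18) = 27)
H = 0
a = 0 (a = Mul(Pow(Add(-5, Add(-2, Mul(-1, -3))), Rational(1, 2)), 0) = Mul(Pow(Add(-5, Add(-2, 3)), Rational(1, 2)), 0) = Mul(Pow(Add(-5, 1), Rational(1, 2)), 0) = Mul(Pow(-4, Rational(1, 2)), 0) = Mul(Mul(2, I), 0) = 0)
Pow(Add(Add(a, Mul(G, Function('x')(0))), -13), 2) = Pow(Add(Add(0, Mul(27, -2)), -13), 2) = Pow(Add(Add(0, -54), -13), 2) = Pow(Add(-54, -13), 2) = Pow(-67, 2) = 4489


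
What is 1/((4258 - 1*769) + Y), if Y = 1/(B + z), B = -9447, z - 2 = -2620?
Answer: 12065/42094784 ≈ 0.00028661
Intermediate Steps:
z = -2618 (z = 2 - 2620 = -2618)
Y = -1/12065 (Y = 1/(-9447 - 2618) = 1/(-12065) = -1/12065 ≈ -8.2884e-5)
1/((4258 - 1*769) + Y) = 1/((4258 - 1*769) - 1/12065) = 1/((4258 - 769) - 1/12065) = 1/(3489 - 1/12065) = 1/(42094784/12065) = 12065/42094784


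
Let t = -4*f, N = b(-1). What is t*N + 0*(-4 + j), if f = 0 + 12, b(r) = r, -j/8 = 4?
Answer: 48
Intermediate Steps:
j = -32 (j = -8*4 = -32)
f = 12
N = -1
t = -48 (t = -4*12 = -48)
t*N + 0*(-4 + j) = -48*(-1) + 0*(-4 - 32) = 48 + 0*(-36) = 48 + 0 = 48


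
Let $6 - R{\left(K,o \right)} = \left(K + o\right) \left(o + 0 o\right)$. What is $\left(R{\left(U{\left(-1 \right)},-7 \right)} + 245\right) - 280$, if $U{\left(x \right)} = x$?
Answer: $-85$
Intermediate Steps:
$R{\left(K,o \right)} = 6 - o \left(K + o\right)$ ($R{\left(K,o \right)} = 6 - \left(K + o\right) \left(o + 0 o\right) = 6 - \left(K + o\right) \left(o + 0\right) = 6 - \left(K + o\right) o = 6 - o \left(K + o\right)$)
$\left(R{\left(U{\left(-1 \right)},-7 \right)} + 245\right) - 280 = \left(\left(6 - \left(-7\right)^{2} - \left(-1\right) \left(-7\right)\right) + 245\right) - 280 = \left(\left(6 - 49 - 7\right) + 245\right) - 280 = \left(-50 + 245\right) - 280 = 195 - 280 = -85$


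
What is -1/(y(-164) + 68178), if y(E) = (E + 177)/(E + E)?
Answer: -328/22362371 ≈ -1.4668e-5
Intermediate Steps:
y(E) = (177 + E)/(2*E) (y(E) = (177 + E)/((2*E)) = (177 + E)*(1/(2*E)) = (177 + E)/(2*E))
-1/(y(-164) + 68178) = -1/((½)*(177 - 164)/(-164) + 68178) = -1/((½)*(-1/164)*13 + 68178) = -1/(-13/328 + 68178) = -1/22362371/328 = -1*328/22362371 = -328/22362371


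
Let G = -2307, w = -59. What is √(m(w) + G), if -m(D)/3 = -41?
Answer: 2*I*√546 ≈ 46.733*I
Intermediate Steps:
m(D) = 123 (m(D) = -3*(-41) = 123)
√(m(w) + G) = √(123 - 2307) = √(-2184) = 2*I*√546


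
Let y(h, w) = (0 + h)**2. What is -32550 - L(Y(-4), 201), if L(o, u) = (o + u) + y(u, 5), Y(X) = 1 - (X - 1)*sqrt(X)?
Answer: -73153 - 10*I ≈ -73153.0 - 10.0*I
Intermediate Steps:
Y(X) = 1 - sqrt(X)*(-1 + X) (Y(X) = 1 - (-1 + X)*sqrt(X) = 1 - sqrt(X)*(-1 + X))
y(h, w) = h**2
L(o, u) = o + u + u**2 (L(o, u) = (o + u) + u**2 = o + u + u**2)
-32550 - L(Y(-4), 201) = -32550 - ((1 + sqrt(-4) - (-4)**(3/2)) + 201 + 201**2) = -32550 - ((1 + 2*I - (-8)*I) + 201 + 40401) = -32550 - ((1 + 2*I + 8*I) + 201 + 40401) = -32550 - ((1 + 10*I) + 201 + 40401) = -32550 - (40603 + 10*I) = -32550 + (-40603 - 10*I) = -73153 - 10*I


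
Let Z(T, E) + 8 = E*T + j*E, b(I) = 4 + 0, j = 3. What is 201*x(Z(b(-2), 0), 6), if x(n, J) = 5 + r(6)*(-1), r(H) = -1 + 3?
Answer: 603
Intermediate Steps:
r(H) = 2
b(I) = 4
Z(T, E) = -8 + 3*E + E*T (Z(T, E) = -8 + (E*T + 3*E) = -8 + (3*E + E*T) = -8 + 3*E + E*T)
x(n, J) = 3 (x(n, J) = 5 + 2*(-1) = 5 - 2 = 3)
201*x(Z(b(-2), 0), 6) = 201*3 = 603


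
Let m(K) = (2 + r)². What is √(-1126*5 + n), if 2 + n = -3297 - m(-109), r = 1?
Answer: I*√8938 ≈ 94.541*I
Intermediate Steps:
m(K) = 9 (m(K) = (2 + 1)² = 3² = 9)
n = -3308 (n = -2 + (-3297 - 1*9) = -2 + (-3297 - 9) = -2 - 3306 = -3308)
√(-1126*5 + n) = √(-1126*5 - 3308) = √(-5630 - 3308) = √(-8938) = I*√8938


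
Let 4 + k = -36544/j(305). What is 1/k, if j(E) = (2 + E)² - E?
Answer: -11743/51540 ≈ -0.22784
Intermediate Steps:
k = -51540/11743 (k = -4 - 36544/((2 + 305)² - 1*305) = -4 - 36544/(307² - 305) = -4 - 36544/(94249 - 305) = -4 - 36544/93944 = -4 - 36544*1/93944 = -4 - 4568/11743 = -51540/11743 ≈ -4.3890)
1/k = 1/(-51540/11743) = -11743/51540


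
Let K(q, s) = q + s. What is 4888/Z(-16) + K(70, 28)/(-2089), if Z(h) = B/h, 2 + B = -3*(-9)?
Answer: -163378962/52225 ≈ -3128.4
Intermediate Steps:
B = 25 (B = -2 - 3*(-9) = -2 + 27 = 25)
Z(h) = 25/h
4888/Z(-16) + K(70, 28)/(-2089) = 4888/((25/(-16))) + (70 + 28)/(-2089) = 4888/((25*(-1/16))) + 98*(-1/2089) = 4888/(-25/16) - 98/2089 = 4888*(-16/25) - 98/2089 = -78208/25 - 98/2089 = -163378962/52225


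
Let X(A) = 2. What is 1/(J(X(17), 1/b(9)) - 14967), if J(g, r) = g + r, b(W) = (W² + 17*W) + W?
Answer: -243/3636494 ≈ -6.6823e-5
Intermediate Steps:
b(W) = W² + 18*W
1/(J(X(17), 1/b(9)) - 14967) = 1/((2 + 1/(9*(18 + 9))) - 14967) = 1/((2 + 1/(9*27)) - 14967) = 1/((2 + 1/243) - 14967) = 1/(487/243 - 14967) = 1/(-3636494/243) = -243/3636494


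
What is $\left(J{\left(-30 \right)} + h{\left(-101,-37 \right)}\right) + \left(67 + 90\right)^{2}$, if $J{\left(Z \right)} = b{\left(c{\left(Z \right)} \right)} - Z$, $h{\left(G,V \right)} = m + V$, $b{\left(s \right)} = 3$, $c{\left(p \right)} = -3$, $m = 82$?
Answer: $24727$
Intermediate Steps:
$h{\left(G,V \right)} = 82 + V$
$J{\left(Z \right)} = 3 - Z$
$\left(J{\left(-30 \right)} + h{\left(-101,-37 \right)}\right) + \left(67 + 90\right)^{2} = \left(\left(3 - -30\right) + \left(82 - 37\right)\right) + \left(67 + 90\right)^{2} = \left(\left(3 + 30\right) + 45\right) + 157^{2} = \left(33 + 45\right) + 24649 = 78 + 24649 = 24727$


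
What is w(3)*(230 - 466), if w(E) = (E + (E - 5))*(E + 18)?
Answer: -4956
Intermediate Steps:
w(E) = (-5 + 2*E)*(18 + E) (w(E) = (E + (-5 + E))*(18 + E) = (-5 + 2*E)*(18 + E))
w(3)*(230 - 466) = (-90 + 2*3² + 31*3)*(230 - 466) = (-90 + 2*9 + 93)*(-236) = (-90 + 18 + 93)*(-236) = 21*(-236) = -4956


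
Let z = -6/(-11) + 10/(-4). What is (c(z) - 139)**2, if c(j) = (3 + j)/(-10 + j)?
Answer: 1338096400/69169 ≈ 19345.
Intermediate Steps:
z = -43/22 (z = -6*(-1/11) + 10*(-1/4) = 6/11 - 5/2 = -43/22 ≈ -1.9545)
c(j) = (3 + j)/(-10 + j)
(c(z) - 139)**2 = ((3 - 43/22)/(-10 - 43/22) - 139)**2 = ((23/22)/(-263/22) - 139)**2 = (-22/263*23/22 - 139)**2 = (-23/263 - 139)**2 = (-36580/263)**2 = 1338096400/69169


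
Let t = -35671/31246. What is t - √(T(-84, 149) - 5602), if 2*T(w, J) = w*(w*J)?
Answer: -35671/31246 - √520070 ≈ -722.30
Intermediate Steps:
t = -35671/31246 (t = -35671*1/31246 = -35671/31246 ≈ -1.1416)
T(w, J) = J*w²/2 (T(w, J) = (w*(w*J))/2 = (w*(J*w))/2 = (J*w²)/2 = J*w²/2)
t - √(T(-84, 149) - 5602) = -35671/31246 - √((½)*149*(-84)² - 5602) = -35671/31246 - √((½)*149*7056 - 5602) = -35671/31246 - √(525672 - 5602) = -35671/31246 - √520070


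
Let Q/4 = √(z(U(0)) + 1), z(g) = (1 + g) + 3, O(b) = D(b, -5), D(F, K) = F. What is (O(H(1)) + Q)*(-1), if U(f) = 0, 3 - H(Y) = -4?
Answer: -7 - 4*√5 ≈ -15.944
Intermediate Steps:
H(Y) = 7 (H(Y) = 3 - 1*(-4) = 3 + 4 = 7)
O(b) = b
z(g) = 4 + g
Q = 4*√5 (Q = 4*√((4 + 0) + 1) = 4*√(4 + 1) = 4*√5 ≈ 8.9443)
(O(H(1)) + Q)*(-1) = (7 + 4*√5)*(-1) = -7 - 4*√5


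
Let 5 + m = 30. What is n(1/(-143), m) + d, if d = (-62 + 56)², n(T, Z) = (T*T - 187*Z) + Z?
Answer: -94351685/20449 ≈ -4614.0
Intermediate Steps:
m = 25 (m = -5 + 30 = 25)
n(T, Z) = T² - 186*Z (n(T, Z) = (T² - 187*Z) + Z = T² - 186*Z)
d = 36 (d = (-6)² = 36)
n(1/(-143), m) + d = ((1/(-143))² - 186*25) + 36 = ((-1/143)² - 4650) + 36 = (1/20449 - 4650) + 36 = -95087849/20449 + 36 = -94351685/20449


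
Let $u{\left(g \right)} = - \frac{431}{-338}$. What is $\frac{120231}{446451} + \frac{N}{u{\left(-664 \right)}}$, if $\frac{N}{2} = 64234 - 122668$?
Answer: $- \frac{5878460189541}{64140127} \approx -91650.0$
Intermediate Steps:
$N = -116868$ ($N = 2 \left(64234 - 122668\right) = 2 \left(-58434\right) = -116868$)
$u{\left(g \right)} = \frac{431}{338}$ ($u{\left(g \right)} = \left(-431\right) \left(- \frac{1}{338}\right) = \frac{431}{338}$)
$\frac{120231}{446451} + \frac{N}{u{\left(-664 \right)}} = \frac{120231}{446451} - \frac{116868}{\frac{431}{338}} = 120231 \cdot \frac{1}{446451} - \frac{39501384}{431} = \frac{40077}{148817} - \frac{39501384}{431} = - \frac{5878460189541}{64140127}$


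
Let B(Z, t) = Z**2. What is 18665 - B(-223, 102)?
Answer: -31064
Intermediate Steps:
18665 - B(-223, 102) = 18665 - 1*(-223)**2 = 18665 - 1*49729 = 18665 - 49729 = -31064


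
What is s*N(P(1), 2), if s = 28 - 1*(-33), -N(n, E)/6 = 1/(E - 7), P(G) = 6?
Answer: 366/5 ≈ 73.200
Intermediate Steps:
N(n, E) = -6/(-7 + E) (N(n, E) = -6/(E - 7) = -6/(-7 + E))
s = 61 (s = 28 + 33 = 61)
s*N(P(1), 2) = 61*(-6/(-7 + 2)) = 61*(-6/(-5)) = 61*(-6*(-⅕)) = 61*(6/5) = 366/5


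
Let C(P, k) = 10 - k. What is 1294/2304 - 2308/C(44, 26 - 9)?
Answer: 2663345/8064 ≈ 330.28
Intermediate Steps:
1294/2304 - 2308/C(44, 26 - 9) = 1294/2304 - 2308/(10 - (26 - 9)) = 1294*(1/2304) - 2308/(10 - 1*17) = 647/1152 - 2308/(10 - 17) = 647/1152 - 2308/(-7) = 647/1152 - 2308*(-⅐) = 647/1152 + 2308/7 = 2663345/8064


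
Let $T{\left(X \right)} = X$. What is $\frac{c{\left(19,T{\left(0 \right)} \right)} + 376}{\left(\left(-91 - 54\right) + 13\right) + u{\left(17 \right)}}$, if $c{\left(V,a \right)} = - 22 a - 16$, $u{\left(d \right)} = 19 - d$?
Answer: $- \frac{36}{13} \approx -2.7692$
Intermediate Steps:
$c{\left(V,a \right)} = -16 - 22 a$
$\frac{c{\left(19,T{\left(0 \right)} \right)} + 376}{\left(\left(-91 - 54\right) + 13\right) + u{\left(17 \right)}} = \frac{\left(-16 - 0\right) + 376}{\left(\left(-91 - 54\right) + 13\right) + \left(19 - 17\right)} = \frac{\left(-16 + 0\right) + 376}{\left(-145 + 13\right) + \left(19 - 17\right)} = \frac{-16 + 376}{-132 + 2} = \frac{360}{-130} = 360 \left(- \frac{1}{130}\right) = - \frac{36}{13}$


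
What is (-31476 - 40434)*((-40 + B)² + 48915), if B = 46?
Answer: -3520066410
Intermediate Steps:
(-31476 - 40434)*((-40 + B)² + 48915) = (-31476 - 40434)*((-40 + 46)² + 48915) = -71910*(6² + 48915) = -71910*(36 + 48915) = -71910*48951 = -3520066410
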